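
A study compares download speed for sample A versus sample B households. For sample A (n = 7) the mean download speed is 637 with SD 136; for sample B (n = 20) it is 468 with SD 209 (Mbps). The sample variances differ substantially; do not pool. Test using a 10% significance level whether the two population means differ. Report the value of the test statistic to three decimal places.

2.433

Let group 1 = sample A, group 2 = sample B. H0: μ_1 = μ_2; H1: μ_1 ≠ μ_2 (Welch's two-sample t-test, two-sided).
t = (x̄_1 − x̄_2)/√(s_1²/n_1 + s_2²/n_2) = (637 − 468)/√(136²/7 + 209²/20) = 2.433
Welch–Satterthwaite df ≈ 16.47
Two-sided p-value ≈ 0.0267
Since p ≈ 0.0267 < α = 0.1, reject H0; the data support H1.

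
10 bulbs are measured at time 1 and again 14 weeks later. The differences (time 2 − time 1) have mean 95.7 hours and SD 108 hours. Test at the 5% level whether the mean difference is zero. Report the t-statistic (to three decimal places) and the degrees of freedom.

H0: μ_d = 0; H1: μ_d ≠ 0 (paired t-test on the differences, two-sided).
t = d̄/(s_d/√n) = 95.7/(108/√10) = 2.802
df = n − 1 = 9
Two-sided p-value ≈ 0.0206
Since p ≈ 0.0206 < α = 0.05, reject H0; the evidence is statistically significant.

t = 2.802, df = 9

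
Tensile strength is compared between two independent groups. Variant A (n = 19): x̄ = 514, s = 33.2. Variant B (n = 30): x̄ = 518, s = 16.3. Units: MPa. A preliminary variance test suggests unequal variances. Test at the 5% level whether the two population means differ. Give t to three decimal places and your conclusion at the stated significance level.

t = -0.489; fail to reject H0

Let group 1 = variant A, group 2 = variant B. H0: μ_1 = μ_2; H1: μ_1 ≠ μ_2 (Welch's two-sample t-test, two-sided).
t = (x̄_1 − x̄_2)/√(s_1²/n_1 + s_2²/n_2) = (514 − 518)/√(33.2²/19 + 16.3²/30) = -0.489
Welch–Satterthwaite df ≈ 23.57
Two-sided p-value ≈ 0.6293
Since p ≈ 0.6293 > α = 0.05, fail to reject H0; the evidence is not statistically significant.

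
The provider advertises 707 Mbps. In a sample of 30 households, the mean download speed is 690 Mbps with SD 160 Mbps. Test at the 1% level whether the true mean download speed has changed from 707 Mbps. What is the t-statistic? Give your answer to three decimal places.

H0: μ = 707; H1: μ ≠ 707 (one-sample t-test, two-sided).
t = (x̄ − μ₀)/(s/√n) = (690 − 707)/(160/√30) = -0.582
df = n − 1 = 29
Two-sided p-value ≈ 0.565
Since p ≈ 0.565 > α = 0.01, fail to reject H0; the evidence is not statistically significant.

-0.582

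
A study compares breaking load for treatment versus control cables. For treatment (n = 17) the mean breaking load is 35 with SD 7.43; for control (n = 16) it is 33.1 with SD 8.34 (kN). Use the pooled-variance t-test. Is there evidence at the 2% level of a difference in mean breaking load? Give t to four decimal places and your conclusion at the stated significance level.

Let group 1 = treatment, group 2 = control. H0: μ_1 = μ_2; H1: μ_1 ≠ μ_2 (two-sample pooled-variance t-test, two-sided).
s_p² = [(17−1)·7.43² + (16−1)·8.34²]/(17+16−2) = 62.1488
t = (35 − 33.1)/√[62.1488·(1/17 + 1/16)] = 0.6919
df = n₁ + n₂ − 2 = 31
Two-sided p-value ≈ 0.494
Since p ≈ 0.494 > α = 0.02, fail to reject H0; the data do not provide sufficient evidence against H0.

t = 0.6919; fail to reject H0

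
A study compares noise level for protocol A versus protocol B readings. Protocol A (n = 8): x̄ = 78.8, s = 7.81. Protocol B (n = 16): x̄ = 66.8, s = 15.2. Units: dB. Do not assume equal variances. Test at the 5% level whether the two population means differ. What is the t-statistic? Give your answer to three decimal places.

2.555

Let group 1 = protocol A, group 2 = protocol B. H0: μ_1 = μ_2; H1: μ_1 ≠ μ_2 (Welch's two-sample t-test, two-sided).
t = (x̄_1 − x̄_2)/√(s_1²/n_1 + s_2²/n_2) = (78.8 − 66.8)/√(7.81²/8 + 15.2²/16) = 2.555
Welch–Satterthwaite df ≈ 21.92
Two-sided p-value ≈ 0.018
Since p ≈ 0.018 < α = 0.05, reject H0; the evidence is statistically significant.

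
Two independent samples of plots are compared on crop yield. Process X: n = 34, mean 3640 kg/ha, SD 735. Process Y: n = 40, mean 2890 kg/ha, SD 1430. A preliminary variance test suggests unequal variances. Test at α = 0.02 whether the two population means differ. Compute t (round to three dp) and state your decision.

t = 2.897; reject H0

Let group 1 = process X, group 2 = process Y. H0: μ_1 = μ_2; H1: μ_1 ≠ μ_2 (Welch's two-sample t-test, two-sided).
t = (x̄_1 − x̄_2)/√(s_1²/n_1 + s_2²/n_2) = (3640 − 2890)/√(735²/34 + 1430²/40) = 2.897
Welch–Satterthwaite df ≈ 60.14
Two-sided p-value ≈ 0.0052
Since p ≈ 0.0052 < α = 0.02, reject H0; the evidence is statistically significant.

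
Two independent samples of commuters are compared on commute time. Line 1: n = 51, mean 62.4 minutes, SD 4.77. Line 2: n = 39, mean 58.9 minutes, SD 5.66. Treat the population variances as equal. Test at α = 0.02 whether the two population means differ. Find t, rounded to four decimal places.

Let group 1 = line 1, group 2 = line 2. H0: μ_1 = μ_2; H1: μ_1 ≠ μ_2 (two-sample pooled-variance t-test, two-sided).
s_p² = [(51−1)·4.77² + (39−1)·5.66²]/(51+39−2) = 26.7613
t = (62.4 − 58.9)/√[26.7613·(1/51 + 1/39)] = 3.1806
df = n₁ + n₂ − 2 = 88
Two-sided p-value ≈ 0.002
Since p ≈ 0.002 < α = 0.02, reject H0; the evidence is statistically significant.

3.1806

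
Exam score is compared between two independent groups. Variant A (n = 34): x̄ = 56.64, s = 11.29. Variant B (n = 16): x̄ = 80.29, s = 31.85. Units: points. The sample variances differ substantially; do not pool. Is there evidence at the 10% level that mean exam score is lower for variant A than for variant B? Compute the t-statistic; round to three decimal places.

-2.886

Let group 1 = variant A, group 2 = variant B. H0: μ_1 = μ_2; H1: μ_1 < μ_2 (Welch's two-sample t-test, left-tailed).
t = (x̄_1 − x̄_2)/√(s_1²/n_1 + s_2²/n_2) = (56.64 − 80.29)/√(11.29²/34 + 31.85²/16) = -2.886
Welch–Satterthwaite df ≈ 16.80
p-value = P(T ≤ -2.886) ≈ 0.0052
Since p ≈ 0.0052 < α = 0.1, reject H0; the data support H1.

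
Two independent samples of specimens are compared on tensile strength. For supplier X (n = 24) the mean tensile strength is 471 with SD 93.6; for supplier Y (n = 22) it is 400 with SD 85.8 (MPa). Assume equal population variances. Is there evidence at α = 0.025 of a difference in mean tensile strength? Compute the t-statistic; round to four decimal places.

2.6739

Let group 1 = supplier X, group 2 = supplier Y. H0: μ_1 = μ_2; H1: μ_1 ≠ μ_2 (two-sample pooled-variance t-test, two-sided).
s_p² = [(24−1)·93.6² + (22−1)·85.8²]/(24+22−2) = 8093.1
t = (471 − 400)/√[8093.1·(1/24 + 1/22)] = 2.6739
df = n₁ + n₂ − 2 = 44
Two-sided p-value ≈ 0.0105
Since p ≈ 0.0105 < α = 0.025, reject H0; the evidence is statistically significant.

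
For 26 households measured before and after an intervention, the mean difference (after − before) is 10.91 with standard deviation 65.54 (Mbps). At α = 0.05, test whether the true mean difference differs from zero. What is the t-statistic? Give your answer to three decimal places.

H0: μ_d = 0; H1: μ_d ≠ 0 (paired t-test on the differences, two-sided).
t = d̄/(s_d/√n) = 10.91/(65.54/√26) = 0.849
df = n − 1 = 25
Two-sided p-value ≈ 0.4040
Since p ≈ 0.4040 > α = 0.05, fail to reject H0; the data do not provide sufficient evidence against H0.

0.849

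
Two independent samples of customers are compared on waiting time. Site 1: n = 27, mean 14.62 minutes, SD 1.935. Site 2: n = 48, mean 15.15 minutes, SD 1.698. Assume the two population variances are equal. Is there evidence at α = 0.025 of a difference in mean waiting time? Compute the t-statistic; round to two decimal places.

Let group 1 = site 1, group 2 = site 2. H0: μ_1 = μ_2; H1: μ_1 ≠ μ_2 (two-sample pooled-variance t-test, two-sided).
s_p² = [(27−1)·1.935² + (48−1)·1.698²]/(27+48−2) = 3.18987
t = (14.62 − 15.15)/√[3.18987·(1/27 + 1/48)] = -1.23
df = n₁ + n₂ − 2 = 73
Two-sided p-value ≈ 0.2213
Since p ≈ 0.2213 > α = 0.025, fail to reject H0; the evidence is not statistically significant.

-1.23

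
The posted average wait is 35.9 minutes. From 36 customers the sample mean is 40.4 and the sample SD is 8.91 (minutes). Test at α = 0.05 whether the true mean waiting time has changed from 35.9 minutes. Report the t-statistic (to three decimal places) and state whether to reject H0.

t = 3.030; reject H0

H0: μ = 35.9; H1: μ ≠ 35.9 (one-sample t-test, two-sided).
t = (x̄ − μ₀)/(s/√n) = (40.4 − 35.9)/(8.91/√36) = 3.030
df = n − 1 = 35
Two-sided p-value ≈ 0.005
Since p ≈ 0.005 < α = 0.05, reject H0; the data support H1.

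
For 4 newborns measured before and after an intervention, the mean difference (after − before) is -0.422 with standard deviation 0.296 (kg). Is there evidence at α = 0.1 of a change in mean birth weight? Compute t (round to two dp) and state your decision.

t = -2.85; reject H0

H0: μ_d = 0; H1: μ_d ≠ 0 (paired t-test on the differences, two-sided).
t = d̄/(s_d/√n) = -0.422/(0.296/√4) = -2.85
df = n − 1 = 3
Two-sided p-value ≈ 0.065
Since p ≈ 0.065 < α = 0.1, reject H0; the evidence is statistically significant.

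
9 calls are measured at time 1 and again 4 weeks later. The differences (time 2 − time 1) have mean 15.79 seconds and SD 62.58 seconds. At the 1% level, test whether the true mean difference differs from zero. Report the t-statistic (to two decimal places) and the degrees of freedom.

H0: μ_d = 0; H1: μ_d ≠ 0 (paired t-test on the differences, two-sided).
t = d̄/(s_d/√n) = 15.79/(62.58/√9) = 0.76
df = n − 1 = 8
Two-sided p-value ≈ 0.471
Since p ≈ 0.471 > α = 0.01, fail to reject H0; the data do not provide sufficient evidence against H0.

t = 0.76, df = 8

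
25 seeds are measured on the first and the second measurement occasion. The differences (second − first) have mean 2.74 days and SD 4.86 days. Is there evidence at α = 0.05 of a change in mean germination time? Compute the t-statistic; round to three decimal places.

H0: μ_d = 0; H1: μ_d ≠ 0 (paired t-test on the differences, two-sided).
t = d̄/(s_d/√n) = 2.74/(4.86/√25) = 2.819
df = n − 1 = 24
Two-sided p-value ≈ 0.0095
Since p ≈ 0.0095 < α = 0.05, reject H0; the data support H1.

2.819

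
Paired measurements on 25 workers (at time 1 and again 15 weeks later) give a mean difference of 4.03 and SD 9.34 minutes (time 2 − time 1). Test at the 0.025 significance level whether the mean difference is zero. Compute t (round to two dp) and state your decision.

t = 2.16; fail to reject H0

H0: μ_d = 0; H1: μ_d ≠ 0 (paired t-test on the differences, two-sided).
t = d̄/(s_d/√n) = 4.03/(9.34/√25) = 2.16
df = n − 1 = 24
Two-sided p-value ≈ 0.041
Since p ≈ 0.041 > α = 0.025, fail to reject H0; the data do not provide sufficient evidence against H0.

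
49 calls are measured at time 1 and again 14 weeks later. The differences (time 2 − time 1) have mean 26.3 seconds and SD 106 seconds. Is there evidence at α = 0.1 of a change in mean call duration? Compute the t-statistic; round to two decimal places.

H0: μ_d = 0; H1: μ_d ≠ 0 (paired t-test on the differences, two-sided).
t = d̄/(s_d/√n) = 26.3/(106/√49) = 1.74
df = n − 1 = 48
Two-sided p-value ≈ 0.0888
Since p ≈ 0.0888 < α = 0.1, reject H0; the data support H1.

1.74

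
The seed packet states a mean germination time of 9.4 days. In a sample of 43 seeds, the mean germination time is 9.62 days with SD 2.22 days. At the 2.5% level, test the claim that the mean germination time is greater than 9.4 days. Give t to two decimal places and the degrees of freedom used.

H0: μ = 9.4; H1: μ > 9.4 (one-sample t-test, right-tailed).
t = (x̄ − μ₀)/(s/√n) = (9.62 − 9.4)/(2.22/√43) = 0.65
df = n − 1 = 42
p-value = P(T ≥ 0.65) ≈ 0.260
Since p ≈ 0.260 > α = 0.025, fail to reject H0; the data do not provide sufficient evidence against H0.

t = 0.65, df = 42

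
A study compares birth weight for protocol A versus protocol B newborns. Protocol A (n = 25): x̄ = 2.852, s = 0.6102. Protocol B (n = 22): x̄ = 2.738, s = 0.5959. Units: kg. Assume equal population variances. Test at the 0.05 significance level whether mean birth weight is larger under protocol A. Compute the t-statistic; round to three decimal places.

Let group 1 = protocol A, group 2 = protocol B. H0: μ_1 = μ_2; H1: μ_1 > μ_2 (two-sample pooled-variance t-test, right-tailed).
s_p² = [(25−1)·0.6102² + (22−1)·0.5959²]/(25+22−2) = 0.364295
t = (2.852 − 2.738)/√[0.364295·(1/25 + 1/22)] = 0.646
df = n₁ + n₂ − 2 = 45
p-value = P(T ≥ 0.646) ≈ 0.2607
Since p ≈ 0.2607 > α = 0.05, fail to reject H0; the evidence is not statistically significant.

0.646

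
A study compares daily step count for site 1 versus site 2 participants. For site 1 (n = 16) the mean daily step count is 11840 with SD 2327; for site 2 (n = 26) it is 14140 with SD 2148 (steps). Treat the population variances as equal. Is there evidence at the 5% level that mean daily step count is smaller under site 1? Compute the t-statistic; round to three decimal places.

-3.265

Let group 1 = site 1, group 2 = site 2. H0: μ_1 = μ_2; H1: μ_1 < μ_2 (two-sample pooled-variance t-test, left-tailed).
s_p² = [(16−1)·2327² + (26−1)·2148²]/(16+26−2) = 4914290
t = (11840 − 14140)/√[4914290·(1/16 + 1/26)] = -3.265
df = n₁ + n₂ − 2 = 40
p-value = P(T ≤ -3.265) ≈ 0.0011
Since p ≈ 0.0011 < α = 0.05, reject H0; the evidence is statistically significant.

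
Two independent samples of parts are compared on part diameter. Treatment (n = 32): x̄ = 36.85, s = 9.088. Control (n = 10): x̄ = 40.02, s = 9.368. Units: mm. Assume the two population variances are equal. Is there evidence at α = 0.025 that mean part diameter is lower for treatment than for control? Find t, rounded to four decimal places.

Let group 1 = treatment, group 2 = control. H0: μ_1 = μ_2; H1: μ_1 < μ_2 (two-sample pooled-variance t-test, left-tailed).
s_p² = [(32−1)·9.088² + (10−1)·9.368²]/(32+10−2) = 83.7545
t = (36.85 − 40.02)/√[83.7545·(1/32 + 1/10)] = -0.9561
df = n₁ + n₂ − 2 = 40
p-value = P(T ≤ -0.9561) ≈ 0.1724
Since p ≈ 0.1724 > α = 0.025, fail to reject H0; the evidence is not statistically significant.

-0.9561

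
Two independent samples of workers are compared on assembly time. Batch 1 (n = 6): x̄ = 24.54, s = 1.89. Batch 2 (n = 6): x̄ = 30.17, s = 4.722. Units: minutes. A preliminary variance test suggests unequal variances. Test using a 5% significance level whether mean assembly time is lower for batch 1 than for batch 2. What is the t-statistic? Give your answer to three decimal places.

Let group 1 = batch 1, group 2 = batch 2. H0: μ_1 = μ_2; H1: μ_1 < μ_2 (Welch's two-sample t-test, left-tailed).
t = (x̄_1 − x̄_2)/√(s_1²/n_1 + s_2²/n_2) = (24.54 − 30.17)/√(1.89²/6 + 4.722²/6) = -2.711
Welch–Satterthwaite df ≈ 6.56
p-value = P(T ≤ -2.711) ≈ 0.0160
Since p ≈ 0.0160 < α = 0.05, reject H0; the evidence is statistically significant.

-2.711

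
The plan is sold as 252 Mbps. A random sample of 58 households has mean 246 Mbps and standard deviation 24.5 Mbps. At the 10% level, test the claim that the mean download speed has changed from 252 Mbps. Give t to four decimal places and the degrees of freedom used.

H0: μ = 252; H1: μ ≠ 252 (one-sample t-test, two-sided).
t = (x̄ − μ₀)/(s/√n) = (246 − 252)/(24.5/√58) = -1.8651
df = n − 1 = 57
Two-sided p-value ≈ 0.067
Since p ≈ 0.067 < α = 0.1, reject H0; the evidence is statistically significant.

t = -1.8651, df = 57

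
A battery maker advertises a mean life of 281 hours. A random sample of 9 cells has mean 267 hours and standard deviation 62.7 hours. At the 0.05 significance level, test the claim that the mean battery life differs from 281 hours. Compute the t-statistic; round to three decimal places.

H0: μ = 281; H1: μ ≠ 281 (one-sample t-test, two-sided).
t = (x̄ − μ₀)/(s/√n) = (267 − 281)/(62.7/√9) = -0.670
df = n − 1 = 8
Two-sided p-value ≈ 0.5218
Since p ≈ 0.5218 > α = 0.05, fail to reject H0; the data do not provide sufficient evidence against H0.

-0.670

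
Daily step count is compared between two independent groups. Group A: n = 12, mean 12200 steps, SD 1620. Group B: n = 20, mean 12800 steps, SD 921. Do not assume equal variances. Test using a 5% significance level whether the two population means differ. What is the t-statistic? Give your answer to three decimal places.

-1.174

Let group 1 = group A, group 2 = group B. H0: μ_1 = μ_2; H1: μ_1 ≠ μ_2 (Welch's two-sample t-test, two-sided).
t = (x̄_1 − x̄_2)/√(s_1²/n_1 + s_2²/n_2) = (12200 − 12800)/√(1620²/12 + 921²/20) = -1.174
Welch–Satterthwaite df ≈ 15.35
Two-sided p-value ≈ 0.258
Since p ≈ 0.258 > α = 0.05, fail to reject H0; the data do not provide sufficient evidence against H0.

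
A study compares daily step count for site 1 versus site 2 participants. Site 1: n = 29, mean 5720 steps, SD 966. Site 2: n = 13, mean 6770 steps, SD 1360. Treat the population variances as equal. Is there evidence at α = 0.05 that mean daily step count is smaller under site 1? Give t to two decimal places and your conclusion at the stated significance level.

Let group 1 = site 1, group 2 = site 2. H0: μ_1 = μ_2; H1: μ_1 < μ_2 (two-sample pooled-variance t-test, left-tailed).
s_p² = [(29−1)·966² + (13−1)·1360²]/(29+13−2) = 1208090
t = (5720 − 6770)/√[1208090·(1/29 + 1/13)] = -2.86
df = n₁ + n₂ − 2 = 40
p-value = P(T ≤ -2.86) ≈ 0.003
Since p ≈ 0.003 < α = 0.05, reject H0; the evidence is statistically significant.

t = -2.86; reject H0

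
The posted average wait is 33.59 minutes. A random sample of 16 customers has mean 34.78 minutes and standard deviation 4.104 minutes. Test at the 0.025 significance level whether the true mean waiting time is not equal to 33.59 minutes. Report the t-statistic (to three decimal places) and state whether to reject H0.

H0: μ = 33.59; H1: μ ≠ 33.59 (one-sample t-test, two-sided).
t = (x̄ − μ₀)/(s/√n) = (34.78 − 33.59)/(4.104/√16) = 1.160
df = n − 1 = 15
Two-sided p-value ≈ 0.2642
Since p ≈ 0.2642 > α = 0.025, fail to reject H0; the data do not provide sufficient evidence against H0.

t = 1.160; fail to reject H0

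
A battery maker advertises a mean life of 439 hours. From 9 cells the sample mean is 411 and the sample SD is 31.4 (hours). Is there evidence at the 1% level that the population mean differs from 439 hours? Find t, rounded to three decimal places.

H0: μ = 439; H1: μ ≠ 439 (one-sample t-test, two-sided).
t = (x̄ − μ₀)/(s/√n) = (411 − 439)/(31.4/√9) = -2.675
df = n − 1 = 8
Two-sided p-value ≈ 0.0281
Since p ≈ 0.0281 > α = 0.01, fail to reject H0; the data do not provide sufficient evidence against H0.

-2.675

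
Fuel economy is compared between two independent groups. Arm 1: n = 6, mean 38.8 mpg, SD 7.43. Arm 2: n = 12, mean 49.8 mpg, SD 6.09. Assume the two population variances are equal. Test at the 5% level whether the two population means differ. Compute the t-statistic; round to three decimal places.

Let group 1 = arm 1, group 2 = arm 2. H0: μ_1 = μ_2; H1: μ_1 ≠ μ_2 (two-sample pooled-variance t-test, two-sided).
s_p² = [(6−1)·7.43² + (12−1)·6.09²]/(6+12−2) = 42.7496
t = (38.8 − 49.8)/√[42.7496·(1/6 + 1/12)] = -3.365
df = n₁ + n₂ − 2 = 16
Two-sided p-value ≈ 0.0039
Since p ≈ 0.0039 < α = 0.05, reject H0; the data support H1.

-3.365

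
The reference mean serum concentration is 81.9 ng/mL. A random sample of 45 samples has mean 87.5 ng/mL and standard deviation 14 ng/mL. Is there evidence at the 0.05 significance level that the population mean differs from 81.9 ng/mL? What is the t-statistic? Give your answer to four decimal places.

H0: μ = 81.9; H1: μ ≠ 81.9 (one-sample t-test, two-sided).
t = (x̄ − μ₀)/(s/√n) = (87.5 − 81.9)/(14/√45) = 2.6833
df = n − 1 = 44
Two-sided p-value ≈ 0.010
Since p ≈ 0.010 < α = 0.05, reject H0; the data support H1.

2.6833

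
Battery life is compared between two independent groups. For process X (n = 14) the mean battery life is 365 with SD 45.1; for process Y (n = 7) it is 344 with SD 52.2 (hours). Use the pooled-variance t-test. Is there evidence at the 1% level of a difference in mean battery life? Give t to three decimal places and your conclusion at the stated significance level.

t = 0.956; fail to reject H0

Let group 1 = process X, group 2 = process Y. H0: μ_1 = μ_2; H1: μ_1 ≠ μ_2 (two-sample pooled-variance t-test, two-sided).
s_p² = [(14−1)·45.1² + (7−1)·52.2²]/(14+7−2) = 2252.17
t = (365 − 344)/√[2252.17·(1/14 + 1/7)] = 0.956
df = n₁ + n₂ − 2 = 19
Two-sided p-value ≈ 0.3511
Since p ≈ 0.3511 > α = 0.01, fail to reject H0; the evidence is not statistically significant.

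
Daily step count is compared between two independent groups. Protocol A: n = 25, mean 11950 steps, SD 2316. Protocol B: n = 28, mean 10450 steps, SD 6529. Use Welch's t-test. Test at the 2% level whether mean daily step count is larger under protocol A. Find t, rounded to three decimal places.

1.138

Let group 1 = protocol A, group 2 = protocol B. H0: μ_1 = μ_2; H1: μ_1 > μ_2 (Welch's two-sample t-test, right-tailed).
t = (x̄_1 − x̄_2)/√(s_1²/n_1 + s_2²/n_2) = (11950 − 10450)/√(2316²/25 + 6529²/28) = 1.138
Welch–Satterthwaite df ≈ 34.38
p-value = P(T ≥ 1.138) ≈ 0.1315
Since p ≈ 0.1315 > α = 0.02, fail to reject H0; the data do not provide sufficient evidence against H0.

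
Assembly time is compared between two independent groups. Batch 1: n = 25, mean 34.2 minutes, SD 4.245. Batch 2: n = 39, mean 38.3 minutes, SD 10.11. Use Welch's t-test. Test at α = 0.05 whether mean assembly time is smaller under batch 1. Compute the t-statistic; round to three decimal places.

Let group 1 = batch 1, group 2 = batch 2. H0: μ_1 = μ_2; H1: μ_1 < μ_2 (Welch's two-sample t-test, left-tailed).
t = (x̄_1 − x̄_2)/√(s_1²/n_1 + s_2²/n_2) = (34.2 − 38.3)/√(4.245²/25 + 10.11²/39) = -2.243
Welch–Satterthwaite df ≈ 55.17
p-value = P(T ≤ -2.243) ≈ 0.0145
Since p ≈ 0.0145 < α = 0.05, reject H0; the data support H1.

-2.243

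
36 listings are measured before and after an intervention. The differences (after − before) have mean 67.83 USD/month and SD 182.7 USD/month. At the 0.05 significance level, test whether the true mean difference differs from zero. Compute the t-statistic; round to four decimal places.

H0: μ_d = 0; H1: μ_d ≠ 0 (paired t-test on the differences, two-sided).
t = d̄/(s_d/√n) = 67.83/(182.7/√36) = 2.2276
df = n − 1 = 35
Two-sided p-value ≈ 0.032
Since p ≈ 0.032 < α = 0.05, reject H0; the evidence is statistically significant.

2.2276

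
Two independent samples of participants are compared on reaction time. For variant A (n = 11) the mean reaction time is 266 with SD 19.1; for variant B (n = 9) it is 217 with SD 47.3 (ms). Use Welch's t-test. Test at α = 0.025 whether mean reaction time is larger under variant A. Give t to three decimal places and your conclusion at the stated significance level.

Let group 1 = variant A, group 2 = variant B. H0: μ_1 = μ_2; H1: μ_1 > μ_2 (Welch's two-sample t-test, right-tailed).
t = (x̄_1 − x̄_2)/√(s_1²/n_1 + s_2²/n_2) = (266 − 217)/√(19.1²/11 + 47.3²/9) = 2.919
Welch–Satterthwaite df ≈ 10.13
p-value = P(T ≥ 2.919) ≈ 0.0076
Since p ≈ 0.0076 < α = 0.025, reject H0; the evidence is statistically significant.

t = 2.919; reject H0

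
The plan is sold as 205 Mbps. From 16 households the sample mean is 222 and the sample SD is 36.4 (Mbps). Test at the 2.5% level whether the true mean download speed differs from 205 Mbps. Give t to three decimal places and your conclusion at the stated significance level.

H0: μ = 205; H1: μ ≠ 205 (one-sample t-test, two-sided).
t = (x̄ − μ₀)/(s/√n) = (222 − 205)/(36.4/√16) = 1.868
df = n − 1 = 15
Two-sided p-value ≈ 0.081
Since p ≈ 0.081 > α = 0.025, fail to reject H0; the data do not provide sufficient evidence against H0.

t = 1.868; fail to reject H0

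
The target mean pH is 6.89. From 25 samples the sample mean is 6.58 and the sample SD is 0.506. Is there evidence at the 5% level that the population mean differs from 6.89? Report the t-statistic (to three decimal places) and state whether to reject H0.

t = -3.063; reject H0

H0: μ = 6.89; H1: μ ≠ 6.89 (one-sample t-test, two-sided).
t = (x̄ − μ₀)/(s/√n) = (6.58 − 6.89)/(0.506/√25) = -3.063
df = n − 1 = 24
Two-sided p-value ≈ 0.005
Since p ≈ 0.005 < α = 0.05, reject H0; the data support H1.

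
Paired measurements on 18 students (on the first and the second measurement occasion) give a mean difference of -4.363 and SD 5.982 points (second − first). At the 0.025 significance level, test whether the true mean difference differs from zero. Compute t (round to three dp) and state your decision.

t = -3.094; reject H0

H0: μ_d = 0; H1: μ_d ≠ 0 (paired t-test on the differences, two-sided).
t = d̄/(s_d/√n) = -4.363/(5.982/√18) = -3.094
df = n − 1 = 17
Two-sided p-value ≈ 0.007
Since p ≈ 0.007 < α = 0.025, reject H0; the data support H1.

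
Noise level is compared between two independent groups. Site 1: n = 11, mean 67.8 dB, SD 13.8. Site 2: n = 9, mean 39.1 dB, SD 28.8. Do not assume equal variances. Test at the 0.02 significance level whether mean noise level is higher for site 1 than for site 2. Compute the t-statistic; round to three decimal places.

2.743

Let group 1 = site 1, group 2 = site 2. H0: μ_1 = μ_2; H1: μ_1 > μ_2 (Welch's two-sample t-test, right-tailed).
t = (x̄_1 − x̄_2)/√(s_1²/n_1 + s_2²/n_2) = (67.8 − 39.1)/√(13.8²/11 + 28.8²/9) = 2.743
Welch–Satterthwaite df ≈ 10.98
p-value = P(T ≥ 2.743) ≈ 0.0096
Since p ≈ 0.0096 < α = 0.02, reject H0; the data support H1.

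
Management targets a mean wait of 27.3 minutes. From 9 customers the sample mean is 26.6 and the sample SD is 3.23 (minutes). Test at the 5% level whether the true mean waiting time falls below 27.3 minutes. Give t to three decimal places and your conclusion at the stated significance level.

H0: μ = 27.3; H1: μ < 27.3 (one-sample t-test, left-tailed).
t = (x̄ − μ₀)/(s/√n) = (26.6 − 27.3)/(3.23/√9) = -0.650
df = n − 1 = 8
p-value = P(T ≤ -0.650) ≈ 0.267
Since p ≈ 0.267 > α = 0.05, fail to reject H0; the data do not provide sufficient evidence against H0.

t = -0.650; fail to reject H0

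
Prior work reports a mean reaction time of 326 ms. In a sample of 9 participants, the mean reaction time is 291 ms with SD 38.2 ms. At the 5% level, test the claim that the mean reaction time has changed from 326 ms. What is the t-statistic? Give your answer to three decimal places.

-2.749

H0: μ = 326; H1: μ ≠ 326 (one-sample t-test, two-sided).
t = (x̄ − μ₀)/(s/√n) = (291 − 326)/(38.2/√9) = -2.749
df = n − 1 = 8
Two-sided p-value ≈ 0.025
Since p ≈ 0.025 < α = 0.05, reject H0; the data support H1.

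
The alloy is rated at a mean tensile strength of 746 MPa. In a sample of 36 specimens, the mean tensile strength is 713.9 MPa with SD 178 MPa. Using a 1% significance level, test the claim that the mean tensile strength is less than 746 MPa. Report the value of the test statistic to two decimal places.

H0: μ = 746; H1: μ < 746 (one-sample t-test, left-tailed).
t = (x̄ − μ₀)/(s/√n) = (713.9 − 746)/(178/√36) = -1.08
df = n − 1 = 35
p-value = P(T ≤ -1.08) ≈ 0.143
Since p ≈ 0.143 > α = 0.01, fail to reject H0; the evidence is not statistically significant.

-1.08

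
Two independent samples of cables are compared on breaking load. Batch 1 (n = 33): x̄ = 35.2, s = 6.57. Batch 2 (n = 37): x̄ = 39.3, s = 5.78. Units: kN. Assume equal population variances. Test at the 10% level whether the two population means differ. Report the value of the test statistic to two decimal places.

-2.78

Let group 1 = batch 1, group 2 = batch 2. H0: μ_1 = μ_2; H1: μ_1 ≠ μ_2 (two-sample pooled-variance t-test, two-sided).
s_p² = [(33−1)·6.57² + (37−1)·5.78²]/(33+37−2) = 37.9997
t = (35.2 − 39.3)/√[37.9997·(1/33 + 1/37)] = -2.78
df = n₁ + n₂ − 2 = 68
Two-sided p-value ≈ 0.0071
Since p ≈ 0.0071 < α = 0.1, reject H0; the data support H1.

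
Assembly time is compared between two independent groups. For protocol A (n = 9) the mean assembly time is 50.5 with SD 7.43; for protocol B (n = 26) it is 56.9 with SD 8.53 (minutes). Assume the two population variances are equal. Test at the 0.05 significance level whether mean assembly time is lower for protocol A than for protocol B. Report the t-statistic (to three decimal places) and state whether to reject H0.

Let group 1 = protocol A, group 2 = protocol B. H0: μ_1 = μ_2; H1: μ_1 < μ_2 (two-sample pooled-variance t-test, left-tailed).
s_p² = [(9−1)·7.43² + (26−1)·8.53²]/(9+26−2) = 68.5049
t = (50.5 − 56.9)/√[68.5049·(1/9 + 1/26)] = -1.999
df = n₁ + n₂ − 2 = 33
p-value = P(T ≤ -1.999) ≈ 0.0269
Since p ≈ 0.0269 < α = 0.05, reject H0; the data support H1.

t = -1.999; reject H0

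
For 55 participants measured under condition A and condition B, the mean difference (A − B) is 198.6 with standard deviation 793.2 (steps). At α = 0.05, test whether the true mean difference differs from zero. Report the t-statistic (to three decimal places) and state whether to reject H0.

t = 1.857; fail to reject H0

H0: μ_d = 0; H1: μ_d ≠ 0 (paired t-test on the differences, two-sided).
t = d̄/(s_d/√n) = 198.6/(793.2/√55) = 1.857
df = n − 1 = 54
Two-sided p-value ≈ 0.069
Since p ≈ 0.069 > α = 0.05, fail to reject H0; the evidence is not statistically significant.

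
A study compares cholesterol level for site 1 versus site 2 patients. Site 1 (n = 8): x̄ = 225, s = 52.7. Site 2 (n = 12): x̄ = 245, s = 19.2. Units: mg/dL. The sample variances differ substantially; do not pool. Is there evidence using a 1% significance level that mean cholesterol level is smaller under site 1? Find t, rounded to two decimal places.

-1.03

Let group 1 = site 1, group 2 = site 2. H0: μ_1 = μ_2; H1: μ_1 < μ_2 (Welch's two-sample t-test, left-tailed).
t = (x̄_1 − x̄_2)/√(s_1²/n_1 + s_2²/n_2) = (225 − 245)/√(52.7²/8 + 19.2²/12) = -1.03
Welch–Satterthwaite df ≈ 8.25
p-value = P(T ≤ -1.03) ≈ 0.1664
Since p ≈ 0.1664 > α = 0.01, fail to reject H0; the evidence is not statistically significant.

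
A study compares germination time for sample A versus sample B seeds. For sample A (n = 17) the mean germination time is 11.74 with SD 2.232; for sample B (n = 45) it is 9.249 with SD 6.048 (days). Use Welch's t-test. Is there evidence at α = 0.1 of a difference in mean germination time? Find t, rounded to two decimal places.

Let group 1 = sample A, group 2 = sample B. H0: μ_1 = μ_2; H1: μ_1 ≠ μ_2 (Welch's two-sample t-test, two-sided).
t = (x̄_1 − x̄_2)/√(s_1²/n_1 + s_2²/n_2) = (11.74 − 9.249)/√(2.232²/17 + 6.048²/45) = 2.37
Welch–Satterthwaite df ≈ 60.00
Two-sided p-value ≈ 0.021
Since p ≈ 0.021 < α = 0.1, reject H0; the data support H1.

2.37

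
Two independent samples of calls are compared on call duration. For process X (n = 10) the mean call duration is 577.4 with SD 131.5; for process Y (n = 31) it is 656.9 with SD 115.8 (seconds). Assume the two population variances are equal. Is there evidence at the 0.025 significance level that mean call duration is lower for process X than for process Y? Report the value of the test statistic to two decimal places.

-1.83

Let group 1 = process X, group 2 = process Y. H0: μ_1 = μ_2; H1: μ_1 < μ_2 (two-sample pooled-variance t-test, left-tailed).
s_p² = [(10−1)·131.5² + (31−1)·115.8²]/(10+31−2) = 14305.6
t = (577.4 − 656.9)/√[14305.6·(1/10 + 1/31)] = -1.83
df = n₁ + n₂ − 2 = 39
p-value = P(T ≤ -1.83) ≈ 0.038
Since p ≈ 0.038 > α = 0.025, fail to reject H0; the data do not provide sufficient evidence against H0.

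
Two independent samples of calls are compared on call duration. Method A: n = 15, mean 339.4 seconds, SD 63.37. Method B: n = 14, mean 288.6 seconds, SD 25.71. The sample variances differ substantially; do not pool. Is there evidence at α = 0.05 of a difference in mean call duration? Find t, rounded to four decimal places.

2.8626

Let group 1 = method A, group 2 = method B. H0: μ_1 = μ_2; H1: μ_1 ≠ μ_2 (Welch's two-sample t-test, two-sided).
t = (x̄_1 − x̄_2)/√(s_1²/n_1 + s_2²/n_2) = (339.4 − 288.6)/√(63.37²/15 + 25.71²/14) = 2.8626
Welch–Satterthwaite df ≈ 18.75
Two-sided p-value ≈ 0.010
Since p ≈ 0.010 < α = 0.05, reject H0; the data support H1.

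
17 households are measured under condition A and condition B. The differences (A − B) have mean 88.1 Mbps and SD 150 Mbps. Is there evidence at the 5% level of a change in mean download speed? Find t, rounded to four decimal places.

2.4216

H0: μ_d = 0; H1: μ_d ≠ 0 (paired t-test on the differences, two-sided).
t = d̄/(s_d/√n) = 88.1/(150/√17) = 2.4216
df = n − 1 = 16
Two-sided p-value ≈ 0.0277
Since p ≈ 0.0277 < α = 0.05, reject H0; the data support H1.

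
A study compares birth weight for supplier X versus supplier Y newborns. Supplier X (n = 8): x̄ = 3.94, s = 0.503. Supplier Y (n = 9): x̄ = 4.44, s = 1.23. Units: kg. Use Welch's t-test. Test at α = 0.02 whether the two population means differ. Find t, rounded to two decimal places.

-1.12

Let group 1 = supplier X, group 2 = supplier Y. H0: μ_1 = μ_2; H1: μ_1 ≠ μ_2 (Welch's two-sample t-test, two-sided).
t = (x̄_1 − x̄_2)/√(s_1²/n_1 + s_2²/n_2) = (3.94 − 4.44)/√(0.503²/8 + 1.23²/9) = -1.12
Welch–Satterthwaite df ≈ 10.85
Two-sided p-value ≈ 0.2874
Since p ≈ 0.2874 > α = 0.02, fail to reject H0; the evidence is not statistically significant.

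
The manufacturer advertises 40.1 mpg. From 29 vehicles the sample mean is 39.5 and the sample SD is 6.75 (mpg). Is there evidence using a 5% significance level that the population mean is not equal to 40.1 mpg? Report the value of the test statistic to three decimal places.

H0: μ = 40.1; H1: μ ≠ 40.1 (one-sample t-test, two-sided).
t = (x̄ − μ₀)/(s/√n) = (39.5 − 40.1)/(6.75/√29) = -0.479
df = n − 1 = 28
Two-sided p-value ≈ 0.636
Since p ≈ 0.636 > α = 0.05, fail to reject H0; the evidence is not statistically significant.

-0.479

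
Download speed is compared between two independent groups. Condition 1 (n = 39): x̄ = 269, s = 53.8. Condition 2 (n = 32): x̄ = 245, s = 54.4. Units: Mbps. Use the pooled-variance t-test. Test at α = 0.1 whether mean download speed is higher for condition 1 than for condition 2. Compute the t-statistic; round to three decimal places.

Let group 1 = condition 1, group 2 = condition 2. H0: μ_1 = μ_2; H1: μ_1 > μ_2 (two-sample pooled-variance t-test, right-tailed).
s_p² = [(39−1)·53.8² + (32−1)·54.4²]/(39+32−2) = 2923.61
t = (269 − 245)/√[2923.61·(1/39 + 1/32)] = 1.861
df = n₁ + n₂ − 2 = 69
p-value = P(T ≥ 1.861) ≈ 0.034
Since p ≈ 0.034 < α = 0.1, reject H0; the evidence is statistically significant.

1.861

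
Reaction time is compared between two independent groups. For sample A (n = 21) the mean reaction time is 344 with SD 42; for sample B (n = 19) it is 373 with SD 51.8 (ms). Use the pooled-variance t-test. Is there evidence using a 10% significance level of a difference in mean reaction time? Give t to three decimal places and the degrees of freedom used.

t = -1.953, df = 38

Let group 1 = sample A, group 2 = sample B. H0: μ_1 = μ_2; H1: μ_1 ≠ μ_2 (two-sample pooled-variance t-test, two-sided).
s_p² = [(21−1)·42² + (19−1)·51.8²]/(21+19−2) = 2199.43
t = (344 − 373)/√[2199.43·(1/21 + 1/19)] = -1.953
df = n₁ + n₂ − 2 = 38
Two-sided p-value ≈ 0.0582
Since p ≈ 0.0582 < α = 0.1, reject H0; the data support H1.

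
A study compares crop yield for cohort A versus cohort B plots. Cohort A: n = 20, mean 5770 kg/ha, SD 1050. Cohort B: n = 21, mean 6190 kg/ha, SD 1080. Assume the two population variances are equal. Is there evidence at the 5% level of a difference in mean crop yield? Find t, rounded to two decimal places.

-1.26

Let group 1 = cohort A, group 2 = cohort B. H0: μ_1 = μ_2; H1: μ_1 ≠ μ_2 (two-sample pooled-variance t-test, two-sided).
s_p² = [(20−1)·1050² + (21−1)·1080²]/(20+21−2) = 1135270
t = (5770 − 6190)/√[1135270·(1/20 + 1/21)] = -1.26
df = n₁ + n₂ − 2 = 39
Two-sided p-value ≈ 0.2146
Since p ≈ 0.2146 > α = 0.05, fail to reject H0; the data do not provide sufficient evidence against H0.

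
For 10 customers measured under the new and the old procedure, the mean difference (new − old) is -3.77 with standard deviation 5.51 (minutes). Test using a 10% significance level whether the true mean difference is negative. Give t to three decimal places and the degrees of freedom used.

H0: μ_d = 0; H1: μ_d < 0 (paired t-test on the differences, left-tailed).
t = d̄/(s_d/√n) = -3.77/(5.51/√10) = -2.164
df = n − 1 = 9
p-value = P(T ≤ -2.164) ≈ 0.0294
Since p ≈ 0.0294 < α = 0.1, reject H0; the evidence is statistically significant.

t = -2.164, df = 9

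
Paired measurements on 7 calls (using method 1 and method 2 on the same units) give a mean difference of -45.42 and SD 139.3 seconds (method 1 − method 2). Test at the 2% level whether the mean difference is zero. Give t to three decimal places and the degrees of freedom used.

H0: μ_d = 0; H1: μ_d ≠ 0 (paired t-test on the differences, two-sided).
t = d̄/(s_d/√n) = -45.42/(139.3/√7) = -0.863
df = n − 1 = 6
Two-sided p-value ≈ 0.4215
Since p ≈ 0.4215 > α = 0.02, fail to reject H0; the data do not provide sufficient evidence against H0.

t = -0.863, df = 6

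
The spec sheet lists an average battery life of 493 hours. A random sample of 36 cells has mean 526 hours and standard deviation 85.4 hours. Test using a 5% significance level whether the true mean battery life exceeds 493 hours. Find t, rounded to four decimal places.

H0: μ = 493; H1: μ > 493 (one-sample t-test, right-tailed).
t = (x̄ − μ₀)/(s/√n) = (526 − 493)/(85.4/√36) = 2.3185
df = n − 1 = 35
p-value = P(T ≥ 2.3185) ≈ 0.013
Since p ≈ 0.013 < α = 0.05, reject H0; the data support H1.

2.3185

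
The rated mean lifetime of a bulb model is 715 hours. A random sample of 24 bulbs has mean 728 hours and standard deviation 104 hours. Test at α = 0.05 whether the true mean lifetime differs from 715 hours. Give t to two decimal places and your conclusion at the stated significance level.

t = 0.61; fail to reject H0

H0: μ = 715; H1: μ ≠ 715 (one-sample t-test, two-sided).
t = (x̄ − μ₀)/(s/√n) = (728 − 715)/(104/√24) = 0.61
df = n − 1 = 23
Two-sided p-value ≈ 0.546
Since p ≈ 0.546 > α = 0.05, fail to reject H0; the evidence is not statistically significant.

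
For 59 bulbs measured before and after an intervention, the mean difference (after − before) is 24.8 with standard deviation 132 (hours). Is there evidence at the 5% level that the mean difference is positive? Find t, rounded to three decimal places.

1.443

H0: μ_d = 0; H1: μ_d > 0 (paired t-test on the differences, right-tailed).
t = d̄/(s_d/√n) = 24.8/(132/√59) = 1.443
df = n − 1 = 58
p-value = P(T ≥ 1.443) ≈ 0.0772
Since p ≈ 0.0772 > α = 0.05, fail to reject H0; the data do not provide sufficient evidence against H0.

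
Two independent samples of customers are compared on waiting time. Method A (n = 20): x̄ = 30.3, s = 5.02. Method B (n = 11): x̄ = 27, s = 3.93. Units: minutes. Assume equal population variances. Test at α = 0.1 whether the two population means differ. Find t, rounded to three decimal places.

Let group 1 = method A, group 2 = method B. H0: μ_1 = μ_2; H1: μ_1 ≠ μ_2 (two-sample pooled-variance t-test, two-sided).
s_p² = [(20−1)·5.02² + (11−1)·3.93²]/(20+11−2) = 21.8364
t = (30.3 − 27)/√[21.8364·(1/20 + 1/11)] = 1.881
df = n₁ + n₂ − 2 = 29
Two-sided p-value ≈ 0.0700
Since p ≈ 0.0700 < α = 0.1, reject H0; the data support H1.

1.881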